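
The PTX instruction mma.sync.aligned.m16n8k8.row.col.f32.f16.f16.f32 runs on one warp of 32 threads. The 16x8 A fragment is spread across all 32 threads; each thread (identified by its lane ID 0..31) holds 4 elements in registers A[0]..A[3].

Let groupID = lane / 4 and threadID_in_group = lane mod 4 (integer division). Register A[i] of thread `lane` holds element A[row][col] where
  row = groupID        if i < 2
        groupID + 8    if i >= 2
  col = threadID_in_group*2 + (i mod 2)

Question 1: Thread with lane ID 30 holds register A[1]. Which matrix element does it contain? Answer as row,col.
7,5

L=30->g=30>>2=7, t=30&3=2
[1]->row 7+0=7  col 2·2+1=5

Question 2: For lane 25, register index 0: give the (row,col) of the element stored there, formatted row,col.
6,2

lane 25: gr=6 (25/4), th=1 (25%4)
i=0: r=6+0=6, c=1*2+0=2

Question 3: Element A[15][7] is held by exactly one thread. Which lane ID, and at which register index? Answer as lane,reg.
31,3

r: 15->gid=7,r8=1  c: 7->tid=3,i&1=1
L=7*4+3=31  i=1*2+1=3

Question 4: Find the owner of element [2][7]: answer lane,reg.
11,1

r:2=>grp=2,rB=0  c:7=>tig=3,lo=1
L=2*4+3=11  i=0*2+1=1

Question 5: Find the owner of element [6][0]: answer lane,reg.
24,0

r=6→G=6,rhi=0  c=0→T=0,p=0
L=6*4+0=24  i=0*2+0=0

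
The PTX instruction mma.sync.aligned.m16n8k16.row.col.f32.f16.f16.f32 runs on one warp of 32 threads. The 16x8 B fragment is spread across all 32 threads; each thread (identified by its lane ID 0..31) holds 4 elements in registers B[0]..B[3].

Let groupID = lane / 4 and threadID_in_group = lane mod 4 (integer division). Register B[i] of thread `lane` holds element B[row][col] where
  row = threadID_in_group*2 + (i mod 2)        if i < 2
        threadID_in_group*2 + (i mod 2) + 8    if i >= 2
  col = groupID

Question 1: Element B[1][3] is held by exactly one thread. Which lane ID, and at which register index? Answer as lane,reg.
c:3=>grp=3  r:1=>rB=0,tig=0,lo=1
L=3*4+0=12  i=0*2+1=1

12,1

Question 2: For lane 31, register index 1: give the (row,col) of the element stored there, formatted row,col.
lane 31→31/4=7, 31 mod 4=3
i=1  r:2·3+1+0→7  c:7

7,7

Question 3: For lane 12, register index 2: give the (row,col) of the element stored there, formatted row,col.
8,3

lane 12=>12/4=3, 12 mod 4=0
i=2  r:2·0+0+8=>8  c:3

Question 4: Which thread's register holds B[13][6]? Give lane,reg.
c:6=>grp=6  r:13=>rB=1,tig=2,lo=1
L=6*4+2=26  i=1*2+1=3

26,3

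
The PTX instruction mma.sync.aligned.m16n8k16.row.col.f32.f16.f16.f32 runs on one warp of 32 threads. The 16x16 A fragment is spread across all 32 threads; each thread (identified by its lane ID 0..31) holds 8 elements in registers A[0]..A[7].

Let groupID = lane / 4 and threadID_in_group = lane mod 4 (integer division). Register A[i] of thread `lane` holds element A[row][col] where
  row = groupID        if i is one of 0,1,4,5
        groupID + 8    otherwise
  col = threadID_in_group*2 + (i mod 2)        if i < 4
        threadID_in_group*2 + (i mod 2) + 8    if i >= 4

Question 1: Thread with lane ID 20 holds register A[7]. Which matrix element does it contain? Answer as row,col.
L=20→G=20>>2=5, T=20&3=0
[7]→row 5+8=13  col 0·2+1+8=9

13,9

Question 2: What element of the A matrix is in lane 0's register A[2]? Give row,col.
8,0

lane 0->0/4=0, 0 mod 4=0
i=2  r:0+8->8  c:2·0+0+0->0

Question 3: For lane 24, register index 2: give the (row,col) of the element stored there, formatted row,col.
lane 24->24/4=6, 24 mod 4=0
i=2  r:6+8->14  c:2·0+0+0->0

14,0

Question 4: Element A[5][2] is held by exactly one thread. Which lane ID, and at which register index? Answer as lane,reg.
21,0

r=5->g=5,rb=0  c=2->cb=0,t=1,b0=0
L=5*4+1=21  i=0*4+0*2+0=0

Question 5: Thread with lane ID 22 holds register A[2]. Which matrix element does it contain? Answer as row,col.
lane 22⇒22/4=5, 22 mod 4=2
i=2  r:5+8⇒13  c:2·2+0+0⇒4

13,4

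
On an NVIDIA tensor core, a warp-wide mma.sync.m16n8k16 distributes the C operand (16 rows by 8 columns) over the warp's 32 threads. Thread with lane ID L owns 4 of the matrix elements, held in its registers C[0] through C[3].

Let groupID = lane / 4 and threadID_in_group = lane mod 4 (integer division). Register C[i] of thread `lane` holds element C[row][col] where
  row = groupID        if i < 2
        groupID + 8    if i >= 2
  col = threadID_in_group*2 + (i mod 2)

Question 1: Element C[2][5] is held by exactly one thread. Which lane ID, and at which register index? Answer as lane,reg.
10,1

r: 2->gid=2,r8=0  c: 5->tid=2,i&1=1
L=2*4+2=10  i=0*2+1=1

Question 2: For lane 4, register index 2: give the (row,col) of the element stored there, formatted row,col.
9,0

lane 4->4/4=1, 4 mod 4=0
i=2  r:1+8->9  c:2·0+0->0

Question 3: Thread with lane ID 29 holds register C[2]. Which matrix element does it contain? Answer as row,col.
29: grp=7,tig=1
[2] (7+8,1*2+0) = (15,2)

15,2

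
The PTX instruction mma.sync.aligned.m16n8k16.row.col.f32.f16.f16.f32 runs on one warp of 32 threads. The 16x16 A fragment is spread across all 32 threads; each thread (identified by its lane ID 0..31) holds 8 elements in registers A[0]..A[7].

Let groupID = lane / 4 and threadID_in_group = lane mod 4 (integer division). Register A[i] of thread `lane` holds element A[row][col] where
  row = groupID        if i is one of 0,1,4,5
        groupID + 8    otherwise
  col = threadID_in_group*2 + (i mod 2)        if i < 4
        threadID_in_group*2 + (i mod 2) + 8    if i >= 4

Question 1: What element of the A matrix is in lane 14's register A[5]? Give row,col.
3,13

14: grp=3,tig=2
[5] (3+0,2*2+1+8) = (3,13)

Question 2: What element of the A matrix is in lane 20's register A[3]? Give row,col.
20: gid=5,tid=0
[3] (5+8,0*2+1+0) = (13,1)

13,1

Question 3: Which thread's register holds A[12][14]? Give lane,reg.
19,6

r:12=>grp=4,rB=1  c:14=>cB=1,tig=3,lo=0
L=4*4+3=19  i=1*4+1*2+0=6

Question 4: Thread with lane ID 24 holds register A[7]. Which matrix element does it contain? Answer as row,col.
L=24⇒gr=24>>2=6, th=24&3=0
[7]⇒row 6+8=14  col 0·2+1+8=9

14,9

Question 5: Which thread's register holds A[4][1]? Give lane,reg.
r: 4->gid=4,r8=0  c: 1->c8=0,tid=0,i&1=1
L=4*4+0=16  i=0*4+0*2+1=1

16,1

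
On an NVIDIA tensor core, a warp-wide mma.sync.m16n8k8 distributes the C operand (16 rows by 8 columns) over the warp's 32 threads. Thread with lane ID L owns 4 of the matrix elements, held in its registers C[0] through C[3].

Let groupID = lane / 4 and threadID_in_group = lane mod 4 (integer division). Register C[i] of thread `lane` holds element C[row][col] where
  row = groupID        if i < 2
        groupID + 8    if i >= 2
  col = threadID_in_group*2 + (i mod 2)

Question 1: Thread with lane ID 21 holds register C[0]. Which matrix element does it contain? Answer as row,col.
5,2

21: grp=5,tig=1
[0] (5+0,1*2+0) = (5,2)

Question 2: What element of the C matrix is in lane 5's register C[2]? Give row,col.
9,2

lane 5->5/4=1, 5 mod 4=1
i=2  r:1+8->9  c:2·1+0->2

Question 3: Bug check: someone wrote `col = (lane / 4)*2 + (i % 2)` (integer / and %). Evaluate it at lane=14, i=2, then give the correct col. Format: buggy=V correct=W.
buggy=6 correct=4

`(lane / 4)*2 + (i % 2)`[14,2]→6
14: G=3,T=2
[2] (3+8,2*2+0) = (11,4)
col: 6 vs 4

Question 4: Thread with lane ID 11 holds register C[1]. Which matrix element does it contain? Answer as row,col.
2,7

lane 11: gr=2 (11/4), th=3 (11%4)
i=1: r=2+0=2, c=3*2+1=7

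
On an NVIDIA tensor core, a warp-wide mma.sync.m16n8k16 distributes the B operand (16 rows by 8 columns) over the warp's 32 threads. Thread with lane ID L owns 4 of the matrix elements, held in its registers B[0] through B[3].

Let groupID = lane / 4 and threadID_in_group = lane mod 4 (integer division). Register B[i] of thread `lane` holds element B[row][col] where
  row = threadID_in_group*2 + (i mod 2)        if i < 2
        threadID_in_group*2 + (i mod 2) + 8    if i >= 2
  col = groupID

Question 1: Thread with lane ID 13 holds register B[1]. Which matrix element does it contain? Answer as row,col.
lane 13→13/4=3, 13 mod 4=1
i=1  r:2·1+1+0→3  c:3

3,3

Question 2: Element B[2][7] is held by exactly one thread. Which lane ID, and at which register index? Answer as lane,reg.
29,0

c=7→G=7  r=2→rhi=0,T=1,p=0
L=7*4+1=29  i=0*2+0=0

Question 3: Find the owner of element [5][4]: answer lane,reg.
c=4→G=4  r=5→rhi=0,T=2,p=1
L=4*4+2=18  i=0*2+1=1

18,1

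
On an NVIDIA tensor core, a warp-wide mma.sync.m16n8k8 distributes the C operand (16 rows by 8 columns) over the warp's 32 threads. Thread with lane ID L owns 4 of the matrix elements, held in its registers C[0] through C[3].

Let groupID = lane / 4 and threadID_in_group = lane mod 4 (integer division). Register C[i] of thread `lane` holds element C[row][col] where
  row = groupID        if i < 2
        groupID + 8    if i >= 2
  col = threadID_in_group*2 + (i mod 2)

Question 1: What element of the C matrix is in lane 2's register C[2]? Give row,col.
8,4

lane 2=>2/4=0, 2 mod 4=2
i=2  r:0+8=>8  c:2·2+0=>4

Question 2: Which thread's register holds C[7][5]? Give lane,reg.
r=7⇒gr=7,Rb=0  c=5⇒th=2,odd=1
L=7*4+2=30  i=0*2+1=1

30,1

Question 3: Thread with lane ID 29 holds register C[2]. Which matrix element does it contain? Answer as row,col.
15,2

lane 29⇒29/4=7, 29 mod 4=1
i=2  r:7+8⇒15  c:2·1+0⇒2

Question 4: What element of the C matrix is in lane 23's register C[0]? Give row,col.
23: grp=5,tig=3
[0] (5+0,3*2+0) = (5,6)

5,6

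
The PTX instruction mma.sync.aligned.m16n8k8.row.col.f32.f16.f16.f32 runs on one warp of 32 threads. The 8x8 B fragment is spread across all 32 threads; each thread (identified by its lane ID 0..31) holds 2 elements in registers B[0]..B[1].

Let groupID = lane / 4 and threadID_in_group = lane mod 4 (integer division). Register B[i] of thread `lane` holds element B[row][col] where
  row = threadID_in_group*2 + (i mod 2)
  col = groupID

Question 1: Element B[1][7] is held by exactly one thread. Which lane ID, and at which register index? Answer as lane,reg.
c: 7->gid=7  r: 1->tid=0,i&1=1
L=7*4+0=28  i=1=1

28,1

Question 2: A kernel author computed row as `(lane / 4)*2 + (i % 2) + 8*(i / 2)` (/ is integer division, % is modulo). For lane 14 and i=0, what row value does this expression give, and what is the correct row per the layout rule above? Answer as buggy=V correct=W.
`(lane / 4)*2 + (i % 2) + 8*(i / 2)`[14,0]->6
lane 14: g=3 (14/4), t=2 (14%4)
i=0: r=2*2+0=4, c=g=3
row: 6 vs 4

buggy=6 correct=4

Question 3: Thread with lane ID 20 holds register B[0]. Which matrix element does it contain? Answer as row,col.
lane 20: grp=5 (20/4), tig=0 (20%4)
i=0: r=0*2+0=0, c=grp=5

0,5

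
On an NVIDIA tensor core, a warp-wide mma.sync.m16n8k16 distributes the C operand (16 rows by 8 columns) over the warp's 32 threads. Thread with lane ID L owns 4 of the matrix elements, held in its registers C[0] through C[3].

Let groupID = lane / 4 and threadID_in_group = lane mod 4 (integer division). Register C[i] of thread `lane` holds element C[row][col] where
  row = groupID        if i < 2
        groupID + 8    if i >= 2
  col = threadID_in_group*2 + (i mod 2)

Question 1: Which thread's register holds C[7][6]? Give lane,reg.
31,0

r: 7->gid=7,r8=0  c: 6->tid=3,i&1=0
L=7*4+3=31  i=0*2+0=0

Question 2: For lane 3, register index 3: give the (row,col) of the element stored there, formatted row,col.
8,7

3: grp=0,tig=3
[3] (0+8,3*2+1) = (8,7)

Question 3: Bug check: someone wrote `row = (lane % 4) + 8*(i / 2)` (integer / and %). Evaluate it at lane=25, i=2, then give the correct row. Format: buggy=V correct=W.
buggy=9 correct=14

`(lane % 4) + 8*(i / 2)`[25,2]=>9
25: grp=6,tig=1
[2] (6+8,1*2+0) = (14,2)
row: 9 vs 14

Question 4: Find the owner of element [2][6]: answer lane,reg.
11,0

r:2=>grp=2,rB=0  c:6=>tig=3,lo=0
L=2*4+3=11  i=0*2+0=0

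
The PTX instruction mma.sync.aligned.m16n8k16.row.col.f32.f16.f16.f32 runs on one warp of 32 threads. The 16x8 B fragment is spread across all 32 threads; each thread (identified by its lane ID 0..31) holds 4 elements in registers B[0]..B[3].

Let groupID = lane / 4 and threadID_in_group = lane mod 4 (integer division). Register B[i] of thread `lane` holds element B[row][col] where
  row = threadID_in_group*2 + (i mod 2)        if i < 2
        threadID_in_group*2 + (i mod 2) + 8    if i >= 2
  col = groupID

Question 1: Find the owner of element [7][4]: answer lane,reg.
c:4=>grp=4  r:7=>rB=0,tig=3,lo=1
L=4*4+3=19  i=0*2+1=1

19,1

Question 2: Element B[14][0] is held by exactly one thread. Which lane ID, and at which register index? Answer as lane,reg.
c:0=>grp=0  r:14=>rB=1,tig=3,lo=0
L=0*4+3=3  i=1*2+0=2

3,2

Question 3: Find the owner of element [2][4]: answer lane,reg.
c=4->g=4  r=2->rb=0,t=1,b0=0
L=4*4+1=17  i=0*2+0=0

17,0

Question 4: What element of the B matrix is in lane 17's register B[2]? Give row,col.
10,4

lane 17: g=4 (17/4), t=1 (17%4)
i=2: r=1*2+0+8=10, c=g=4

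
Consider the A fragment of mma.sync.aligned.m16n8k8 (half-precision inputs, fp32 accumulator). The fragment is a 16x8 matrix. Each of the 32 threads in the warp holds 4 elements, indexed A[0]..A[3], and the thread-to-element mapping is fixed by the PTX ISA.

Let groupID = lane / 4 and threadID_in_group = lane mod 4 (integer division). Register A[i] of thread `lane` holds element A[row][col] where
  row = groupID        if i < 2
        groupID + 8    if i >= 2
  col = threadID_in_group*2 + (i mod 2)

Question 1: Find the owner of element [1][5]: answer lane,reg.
r=1→G=1,rhi=0  c=5→T=2,p=1
L=1*4+2=6  i=0*2+1=1

6,1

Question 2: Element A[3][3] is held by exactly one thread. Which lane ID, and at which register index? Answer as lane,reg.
r=3→G=3,rhi=0  c=3→T=1,p=1
L=3*4+1=13  i=0*2+1=1

13,1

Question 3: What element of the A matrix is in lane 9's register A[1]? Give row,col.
2,3

L=9->gid=9>>2=2, tid=9&3=1
[1]->row 2+0=2  col 1·2+1=3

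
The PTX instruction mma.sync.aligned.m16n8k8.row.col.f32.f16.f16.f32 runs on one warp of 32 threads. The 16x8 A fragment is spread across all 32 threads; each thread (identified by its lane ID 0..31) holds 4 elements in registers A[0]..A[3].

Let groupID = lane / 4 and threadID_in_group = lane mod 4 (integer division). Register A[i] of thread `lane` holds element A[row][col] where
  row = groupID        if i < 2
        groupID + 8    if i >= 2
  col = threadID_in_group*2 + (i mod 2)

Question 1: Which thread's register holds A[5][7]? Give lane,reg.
23,1

r=5⇒gr=5,Rb=0  c=7⇒th=3,odd=1
L=5*4+3=23  i=0*2+1=1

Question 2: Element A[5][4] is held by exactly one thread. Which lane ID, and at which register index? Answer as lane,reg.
22,0

r=5→G=5,rhi=0  c=4→T=2,p=0
L=5*4+2=22  i=0*2+0=0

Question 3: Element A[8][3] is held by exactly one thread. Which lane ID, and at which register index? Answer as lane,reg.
1,3

r: 8->gid=0,r8=1  c: 3->tid=1,i&1=1
L=0*4+1=1  i=1*2+1=3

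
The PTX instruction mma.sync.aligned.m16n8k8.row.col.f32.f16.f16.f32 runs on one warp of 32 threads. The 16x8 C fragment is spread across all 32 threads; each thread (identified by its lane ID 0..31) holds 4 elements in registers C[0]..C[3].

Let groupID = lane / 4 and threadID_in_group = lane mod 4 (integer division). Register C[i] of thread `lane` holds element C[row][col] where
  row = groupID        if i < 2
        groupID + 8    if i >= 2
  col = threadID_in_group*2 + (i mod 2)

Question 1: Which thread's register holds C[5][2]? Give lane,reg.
r=5→G=5,rhi=0  c=2→T=1,p=0
L=5*4+1=21  i=0*2+0=0

21,0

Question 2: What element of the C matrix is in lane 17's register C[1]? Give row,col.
4,3

L=17→G=17>>2=4, T=17&3=1
[1]→row 4+0=4  col 1·2+1=3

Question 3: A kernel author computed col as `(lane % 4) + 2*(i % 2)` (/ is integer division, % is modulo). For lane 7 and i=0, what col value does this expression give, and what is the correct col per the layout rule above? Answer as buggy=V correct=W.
buggy=3 correct=6

`(lane % 4) + 2*(i % 2)`[7,0]⇒3
7: gr=1,th=3
[0] (1+0,3*2+0) = (1,6)
col: 3 vs 6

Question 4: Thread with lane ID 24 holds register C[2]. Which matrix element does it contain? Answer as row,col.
L=24⇒gr=24>>2=6, th=24&3=0
[2]⇒row 6+8=14  col 0·2+0=0

14,0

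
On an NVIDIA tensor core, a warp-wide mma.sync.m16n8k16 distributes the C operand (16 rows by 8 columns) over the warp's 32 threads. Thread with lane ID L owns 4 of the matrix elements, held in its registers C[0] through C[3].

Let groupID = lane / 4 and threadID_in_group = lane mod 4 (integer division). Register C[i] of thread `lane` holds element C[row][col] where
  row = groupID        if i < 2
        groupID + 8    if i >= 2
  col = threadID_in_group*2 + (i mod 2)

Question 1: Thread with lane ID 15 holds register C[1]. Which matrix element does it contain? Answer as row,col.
lane 15: grp=3 (15/4), tig=3 (15%4)
i=1: r=3+0=3, c=3*2+1=7

3,7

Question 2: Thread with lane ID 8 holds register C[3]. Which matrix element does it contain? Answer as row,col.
10,1

lane 8→8/4=2, 8 mod 4=0
i=3  r:2+8→10  c:2·0+1→1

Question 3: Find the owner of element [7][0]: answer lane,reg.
28,0

r:7=>grp=7,rB=0  c:0=>tig=0,lo=0
L=7*4+0=28  i=0*2+0=0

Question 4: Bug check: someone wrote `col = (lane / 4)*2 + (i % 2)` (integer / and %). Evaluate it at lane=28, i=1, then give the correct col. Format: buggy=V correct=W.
`(lane / 4)*2 + (i % 2)`[28,1]->15
lane 28->28/4=7, 28 mod 4=0
i=1  r:7+0->7  c:2·0+1->1
col: 15 vs 1

buggy=15 correct=1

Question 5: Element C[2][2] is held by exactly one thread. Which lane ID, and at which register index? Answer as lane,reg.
9,0

r=2→G=2,rhi=0  c=2→T=1,p=0
L=2*4+1=9  i=0*2+0=0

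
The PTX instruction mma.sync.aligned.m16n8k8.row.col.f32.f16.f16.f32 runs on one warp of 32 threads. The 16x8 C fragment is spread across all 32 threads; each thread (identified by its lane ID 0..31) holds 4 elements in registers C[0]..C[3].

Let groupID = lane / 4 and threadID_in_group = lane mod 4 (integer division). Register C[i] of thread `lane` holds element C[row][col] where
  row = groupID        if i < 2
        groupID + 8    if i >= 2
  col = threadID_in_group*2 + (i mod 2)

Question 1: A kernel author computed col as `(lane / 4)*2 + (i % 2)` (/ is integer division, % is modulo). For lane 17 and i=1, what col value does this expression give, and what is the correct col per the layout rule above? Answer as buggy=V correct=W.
buggy=9 correct=3

`(lane / 4)*2 + (i % 2)`[17,1]->9
lane 17: g=4 (17/4), t=1 (17%4)
i=1: r=4+0=4, c=1*2+1=3
col: 9 vs 3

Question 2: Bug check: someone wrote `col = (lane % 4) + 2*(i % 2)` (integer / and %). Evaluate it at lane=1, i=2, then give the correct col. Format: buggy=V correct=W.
`(lane % 4) + 2*(i % 2)`[1,2]=>1
lane 1: grp=0 (1/4), tig=1 (1%4)
i=2: r=0+8=8, c=1*2+0=2
col: 1 vs 2

buggy=1 correct=2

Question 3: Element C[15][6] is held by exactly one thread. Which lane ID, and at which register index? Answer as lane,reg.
r:15=>grp=7,rB=1  c:6=>tig=3,lo=0
L=7*4+3=31  i=1*2+0=2

31,2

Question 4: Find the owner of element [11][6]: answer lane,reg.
15,2

r: 11->gid=3,r8=1  c: 6->tid=3,i&1=0
L=3*4+3=15  i=1*2+0=2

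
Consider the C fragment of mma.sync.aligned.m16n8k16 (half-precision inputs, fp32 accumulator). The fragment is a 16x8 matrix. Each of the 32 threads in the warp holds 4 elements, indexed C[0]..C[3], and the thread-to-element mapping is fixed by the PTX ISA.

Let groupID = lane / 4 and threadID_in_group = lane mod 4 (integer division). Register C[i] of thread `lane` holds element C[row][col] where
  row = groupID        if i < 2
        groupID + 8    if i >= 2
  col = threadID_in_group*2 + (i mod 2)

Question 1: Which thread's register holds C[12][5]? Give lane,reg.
r: 12->gid=4,r8=1  c: 5->tid=2,i&1=1
L=4*4+2=18  i=1*2+1=3

18,3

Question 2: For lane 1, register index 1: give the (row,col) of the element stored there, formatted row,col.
1: g=0,t=1
[1] (0+0,1*2+1) = (0,3)

0,3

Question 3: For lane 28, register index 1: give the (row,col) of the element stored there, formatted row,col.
7,1

lane 28→28/4=7, 28 mod 4=0
i=1  r:7+0→7  c:2·0+1→1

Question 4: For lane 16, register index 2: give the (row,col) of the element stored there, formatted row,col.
16: grp=4,tig=0
[2] (4+8,0*2+0) = (12,0)

12,0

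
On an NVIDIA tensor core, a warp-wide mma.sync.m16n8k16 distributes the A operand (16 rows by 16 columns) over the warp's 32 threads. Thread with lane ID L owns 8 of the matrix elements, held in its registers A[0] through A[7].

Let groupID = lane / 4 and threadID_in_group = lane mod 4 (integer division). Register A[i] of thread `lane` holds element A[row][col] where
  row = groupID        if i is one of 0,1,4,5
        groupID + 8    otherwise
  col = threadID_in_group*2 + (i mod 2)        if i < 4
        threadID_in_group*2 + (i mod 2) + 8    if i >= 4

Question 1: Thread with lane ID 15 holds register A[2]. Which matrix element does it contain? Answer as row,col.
11,6

15: grp=3,tig=3
[2] (3+8,3*2+0+0) = (11,6)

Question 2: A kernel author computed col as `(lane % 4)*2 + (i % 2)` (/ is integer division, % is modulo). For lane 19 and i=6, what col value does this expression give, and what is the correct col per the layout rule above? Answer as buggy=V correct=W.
`(lane % 4)*2 + (i % 2)`[19,6]⇒6
lane 19⇒19/4=4, 19 mod 4=3
i=6  r:4+8⇒12  c:2·3+0+8⇒14
col: 6 vs 14

buggy=6 correct=14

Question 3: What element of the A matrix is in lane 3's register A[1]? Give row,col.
lane 3⇒3/4=0, 3 mod 4=3
i=1  r:0+0⇒0  c:2·3+1+0⇒7

0,7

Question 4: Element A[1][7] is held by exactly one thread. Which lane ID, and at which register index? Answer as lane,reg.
r: 1->gid=1,r8=0  c: 7->c8=0,tid=3,i&1=1
L=1*4+3=7  i=0*4+0*2+1=1

7,1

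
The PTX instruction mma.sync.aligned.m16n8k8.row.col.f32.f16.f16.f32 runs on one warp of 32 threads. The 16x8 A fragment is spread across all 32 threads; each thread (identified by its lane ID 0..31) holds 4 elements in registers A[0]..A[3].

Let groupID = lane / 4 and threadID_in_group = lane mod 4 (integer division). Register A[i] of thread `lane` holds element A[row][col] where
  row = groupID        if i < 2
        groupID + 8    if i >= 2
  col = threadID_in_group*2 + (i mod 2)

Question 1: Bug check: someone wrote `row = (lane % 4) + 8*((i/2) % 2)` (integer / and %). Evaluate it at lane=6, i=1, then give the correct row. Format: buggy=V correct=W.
`(lane % 4) + 8*((i/2) % 2)`[6,1]->2
lane 6->6/4=1, 6 mod 4=2
i=1  r:1+0->1  c:2·2+1->5
row: 2 vs 1

buggy=2 correct=1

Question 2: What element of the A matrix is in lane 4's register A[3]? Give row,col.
9,1

L=4->gid=4>>2=1, tid=4&3=0
[3]->row 1+8=9  col 0·2+1=1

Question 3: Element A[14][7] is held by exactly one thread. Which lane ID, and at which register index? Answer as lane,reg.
27,3

r=14⇒gr=6,Rb=1  c=7⇒th=3,odd=1
L=6*4+3=27  i=1*2+1=3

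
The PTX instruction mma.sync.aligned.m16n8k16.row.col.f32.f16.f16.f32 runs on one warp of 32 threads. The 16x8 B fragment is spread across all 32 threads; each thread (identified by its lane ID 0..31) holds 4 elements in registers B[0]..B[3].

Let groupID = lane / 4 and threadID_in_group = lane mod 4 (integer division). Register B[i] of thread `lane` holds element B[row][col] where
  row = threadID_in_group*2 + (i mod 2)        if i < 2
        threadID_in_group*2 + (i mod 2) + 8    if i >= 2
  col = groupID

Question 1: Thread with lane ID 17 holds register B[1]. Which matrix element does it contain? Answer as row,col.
lane 17=>17/4=4, 17 mod 4=1
i=1  r:2·1+1+0=>3  c:4

3,4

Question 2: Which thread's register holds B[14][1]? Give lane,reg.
c:1=>grp=1  r:14=>rB=1,tig=3,lo=0
L=1*4+3=7  i=1*2+0=2

7,2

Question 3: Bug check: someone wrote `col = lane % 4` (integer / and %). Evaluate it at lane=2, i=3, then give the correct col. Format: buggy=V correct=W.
`lane % 4`[2,3]=>2
L=2=>grp=2>>2=0, tig=2&3=2
[3]=>row 2·2+1+8=13  col grp=0
col: 2 vs 0

buggy=2 correct=0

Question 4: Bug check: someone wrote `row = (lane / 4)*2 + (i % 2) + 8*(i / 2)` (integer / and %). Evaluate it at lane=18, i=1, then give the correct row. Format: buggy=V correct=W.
`(lane / 4)*2 + (i % 2) + 8*(i / 2)`[18,1]->9
L=18->gid=18>>2=4, tid=18&3=2
[1]->row 2·2+1+0=5  col gid=4
row: 9 vs 5

buggy=9 correct=5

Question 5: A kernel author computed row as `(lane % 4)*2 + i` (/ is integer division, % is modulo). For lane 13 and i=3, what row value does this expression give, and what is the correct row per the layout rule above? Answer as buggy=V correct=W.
buggy=5 correct=11

`(lane % 4)*2 + i`[13,3]->5
lane 13: g=3 (13/4), t=1 (13%4)
i=3: r=1*2+1+8=11, c=g=3
row: 5 vs 11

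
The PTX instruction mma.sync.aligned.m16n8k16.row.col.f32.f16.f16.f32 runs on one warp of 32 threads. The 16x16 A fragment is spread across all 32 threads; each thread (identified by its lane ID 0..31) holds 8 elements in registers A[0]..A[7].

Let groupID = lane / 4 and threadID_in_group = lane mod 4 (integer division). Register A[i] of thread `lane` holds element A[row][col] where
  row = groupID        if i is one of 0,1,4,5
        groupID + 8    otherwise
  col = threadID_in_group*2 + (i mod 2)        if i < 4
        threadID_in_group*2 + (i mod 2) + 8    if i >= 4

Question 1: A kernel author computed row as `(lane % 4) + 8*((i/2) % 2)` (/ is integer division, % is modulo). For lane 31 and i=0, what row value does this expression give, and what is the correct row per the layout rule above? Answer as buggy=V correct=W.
`(lane % 4) + 8*((i/2) % 2)`[31,0]->3
31: gid=7,tid=3
[0] (7+0,3*2+0+0) = (7,6)
row: 3 vs 7

buggy=3 correct=7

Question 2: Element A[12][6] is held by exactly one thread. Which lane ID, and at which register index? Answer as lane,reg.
19,2

r=12->g=4,rb=1  c=6->cb=0,t=3,b0=0
L=4*4+3=19  i=0*4+1*2+0=2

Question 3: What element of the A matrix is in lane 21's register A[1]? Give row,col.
5,3

L=21→G=21>>2=5, T=21&3=1
[1]→row 5+0=5  col 1·2+1+0=3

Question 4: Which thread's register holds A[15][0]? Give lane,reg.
r=15⇒gr=7,Rb=1  c=0⇒Cb=0,th=0,odd=0
L=7*4+0=28  i=0*4+1*2+0=2

28,2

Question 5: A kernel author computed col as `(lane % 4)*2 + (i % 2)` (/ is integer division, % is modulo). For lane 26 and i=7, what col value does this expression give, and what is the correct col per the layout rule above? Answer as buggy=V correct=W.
buggy=5 correct=13

`(lane % 4)*2 + (i % 2)`[26,7]→5
lane 26: G=6 (26/4), T=2 (26%4)
i=7: r=6+8=14, c=2*2+1+8=13
col: 5 vs 13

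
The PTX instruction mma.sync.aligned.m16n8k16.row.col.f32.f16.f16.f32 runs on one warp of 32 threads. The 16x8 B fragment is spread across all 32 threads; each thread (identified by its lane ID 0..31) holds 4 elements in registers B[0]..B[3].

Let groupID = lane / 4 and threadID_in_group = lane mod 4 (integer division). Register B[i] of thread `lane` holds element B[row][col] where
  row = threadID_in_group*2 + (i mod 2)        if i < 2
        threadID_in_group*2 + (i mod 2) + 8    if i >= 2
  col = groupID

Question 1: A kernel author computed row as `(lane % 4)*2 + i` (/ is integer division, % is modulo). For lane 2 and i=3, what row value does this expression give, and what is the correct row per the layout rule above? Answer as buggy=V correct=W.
buggy=7 correct=13

`(lane % 4)*2 + i`[2,3]→7
L=2→G=2>>2=0, T=2&3=2
[3]→row 2·2+1+8=13  col G=0
row: 7 vs 13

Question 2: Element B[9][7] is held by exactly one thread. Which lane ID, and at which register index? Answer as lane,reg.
28,3

c=7->g=7  r=9->rb=1,t=0,b0=1
L=7*4+0=28  i=1*2+1=3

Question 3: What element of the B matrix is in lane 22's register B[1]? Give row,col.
lane 22→22/4=5, 22 mod 4=2
i=1  r:2·2+1+0→5  c:5

5,5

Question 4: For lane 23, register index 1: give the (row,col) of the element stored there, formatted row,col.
7,5

L=23→G=23>>2=5, T=23&3=3
[1]→row 3·2+1+0=7  col G=5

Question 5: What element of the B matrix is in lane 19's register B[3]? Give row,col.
15,4

19: gr=4,th=3
[3] (3*2+1+8,4) = (15,4)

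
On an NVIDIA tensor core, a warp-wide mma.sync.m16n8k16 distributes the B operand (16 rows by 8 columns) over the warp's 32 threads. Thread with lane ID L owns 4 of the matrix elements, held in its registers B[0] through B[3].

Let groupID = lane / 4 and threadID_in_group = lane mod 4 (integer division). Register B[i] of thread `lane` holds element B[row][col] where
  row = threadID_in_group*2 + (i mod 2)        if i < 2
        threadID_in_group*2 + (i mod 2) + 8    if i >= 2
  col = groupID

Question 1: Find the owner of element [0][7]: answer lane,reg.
c=7→G=7  r=0→rhi=0,T=0,p=0
L=7*4+0=28  i=0*2+0=0

28,0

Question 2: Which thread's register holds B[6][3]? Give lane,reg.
15,0

c=3→G=3  r=6→rhi=0,T=3,p=0
L=3*4+3=15  i=0*2+0=0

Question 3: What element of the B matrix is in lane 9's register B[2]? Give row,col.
10,2

lane 9: gid=2 (9/4), tid=1 (9%4)
i=2: r=1*2+0+8=10, c=gid=2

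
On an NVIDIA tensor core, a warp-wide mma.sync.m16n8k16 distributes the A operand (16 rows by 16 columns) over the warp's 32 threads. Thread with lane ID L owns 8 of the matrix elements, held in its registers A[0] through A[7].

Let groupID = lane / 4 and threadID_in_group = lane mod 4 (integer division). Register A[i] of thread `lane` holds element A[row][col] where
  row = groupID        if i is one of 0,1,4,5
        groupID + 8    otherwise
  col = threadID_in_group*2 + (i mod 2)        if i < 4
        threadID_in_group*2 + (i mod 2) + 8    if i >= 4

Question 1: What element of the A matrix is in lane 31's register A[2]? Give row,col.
15,6

lane 31⇒31/4=7, 31 mod 4=3
i=2  r:7+8⇒15  c:2·3+0+0⇒6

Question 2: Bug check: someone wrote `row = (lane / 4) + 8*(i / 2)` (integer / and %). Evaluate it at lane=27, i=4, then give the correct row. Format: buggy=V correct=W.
buggy=22 correct=6

`(lane / 4) + 8*(i / 2)`[27,4]→22
lane 27→27/4=6, 27 mod 4=3
i=4  r:6+0→6  c:2·3+0+8→14
row: 22 vs 6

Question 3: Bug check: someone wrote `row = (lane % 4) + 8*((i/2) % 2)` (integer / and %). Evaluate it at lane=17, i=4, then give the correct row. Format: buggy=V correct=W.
buggy=1 correct=4

`(lane % 4) + 8*((i/2) % 2)`[17,4]->1
lane 17->17/4=4, 17 mod 4=1
i=4  r:4+0->4  c:2·1+0+8->10
row: 1 vs 4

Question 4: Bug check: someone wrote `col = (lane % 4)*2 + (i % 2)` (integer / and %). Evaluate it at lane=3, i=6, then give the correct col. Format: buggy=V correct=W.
`(lane % 4)*2 + (i % 2)`[3,6]->6
lane 3->3/4=0, 3 mod 4=3
i=6  r:0+8->8  c:2·3+0+8->14
col: 6 vs 14

buggy=6 correct=14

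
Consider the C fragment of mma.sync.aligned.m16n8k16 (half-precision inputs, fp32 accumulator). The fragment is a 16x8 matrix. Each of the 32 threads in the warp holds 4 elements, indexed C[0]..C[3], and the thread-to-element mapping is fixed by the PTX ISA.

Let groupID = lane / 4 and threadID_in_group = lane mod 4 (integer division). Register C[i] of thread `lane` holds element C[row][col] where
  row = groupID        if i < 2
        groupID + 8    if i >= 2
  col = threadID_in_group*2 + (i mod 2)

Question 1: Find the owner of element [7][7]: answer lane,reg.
r:7=>grp=7,rB=0  c:7=>tig=3,lo=1
L=7*4+3=31  i=0*2+1=1

31,1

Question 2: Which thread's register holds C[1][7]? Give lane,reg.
r:1=>grp=1,rB=0  c:7=>tig=3,lo=1
L=1*4+3=7  i=0*2+1=1

7,1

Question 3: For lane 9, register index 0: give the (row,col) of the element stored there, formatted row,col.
lane 9: gr=2 (9/4), th=1 (9%4)
i=0: r=2+0=2, c=1*2+0=2

2,2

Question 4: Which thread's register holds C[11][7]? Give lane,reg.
r=11→G=3,rhi=1  c=7→T=3,p=1
L=3*4+3=15  i=1*2+1=3

15,3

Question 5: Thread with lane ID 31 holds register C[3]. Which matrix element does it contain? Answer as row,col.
31: g=7,t=3
[3] (7+8,3*2+1) = (15,7)

15,7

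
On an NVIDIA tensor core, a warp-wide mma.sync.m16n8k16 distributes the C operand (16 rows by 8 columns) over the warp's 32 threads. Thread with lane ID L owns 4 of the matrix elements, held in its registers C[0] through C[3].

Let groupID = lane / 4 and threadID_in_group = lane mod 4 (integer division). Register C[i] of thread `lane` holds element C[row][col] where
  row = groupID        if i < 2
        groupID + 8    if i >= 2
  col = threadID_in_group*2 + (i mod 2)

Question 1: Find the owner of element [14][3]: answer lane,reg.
r=14⇒gr=6,Rb=1  c=3⇒th=1,odd=1
L=6*4+1=25  i=1*2+1=3

25,3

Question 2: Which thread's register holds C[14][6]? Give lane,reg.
27,2

r=14->g=6,rb=1  c=6->t=3,b0=0
L=6*4+3=27  i=1*2+0=2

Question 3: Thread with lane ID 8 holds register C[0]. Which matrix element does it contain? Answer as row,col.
lane 8=>8/4=2, 8 mod 4=0
i=0  r:2+0=>2  c:2·0+0=>0

2,0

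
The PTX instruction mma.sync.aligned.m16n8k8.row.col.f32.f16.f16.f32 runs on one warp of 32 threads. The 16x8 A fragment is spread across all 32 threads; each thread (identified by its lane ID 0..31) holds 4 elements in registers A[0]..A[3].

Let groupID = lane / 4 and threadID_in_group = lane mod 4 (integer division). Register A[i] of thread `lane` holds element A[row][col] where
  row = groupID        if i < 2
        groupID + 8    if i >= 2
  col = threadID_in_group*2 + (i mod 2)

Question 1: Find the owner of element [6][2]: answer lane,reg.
25,0

r=6->g=6,rb=0  c=2->t=1,b0=0
L=6*4+1=25  i=0*2+0=0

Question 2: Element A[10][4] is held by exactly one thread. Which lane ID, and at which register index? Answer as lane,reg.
r=10⇒gr=2,Rb=1  c=4⇒th=2,odd=0
L=2*4+2=10  i=1*2+0=2

10,2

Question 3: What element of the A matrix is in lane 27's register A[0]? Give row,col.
27: G=6,T=3
[0] (6+0,3*2+0) = (6,6)

6,6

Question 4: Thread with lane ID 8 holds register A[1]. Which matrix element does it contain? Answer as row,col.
L=8⇒gr=8>>2=2, th=8&3=0
[1]⇒row 2+0=2  col 0·2+1=1

2,1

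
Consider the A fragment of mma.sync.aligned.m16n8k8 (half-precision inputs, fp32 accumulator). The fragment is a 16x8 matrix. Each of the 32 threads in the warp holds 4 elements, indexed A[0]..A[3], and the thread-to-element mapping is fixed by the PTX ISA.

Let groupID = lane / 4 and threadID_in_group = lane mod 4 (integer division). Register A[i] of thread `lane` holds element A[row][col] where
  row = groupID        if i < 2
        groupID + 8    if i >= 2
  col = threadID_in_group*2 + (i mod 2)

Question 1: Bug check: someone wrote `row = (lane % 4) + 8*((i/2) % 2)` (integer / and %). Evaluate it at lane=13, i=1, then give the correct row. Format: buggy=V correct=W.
buggy=1 correct=3

`(lane % 4) + 8*((i/2) % 2)`[13,1]⇒1
L=13⇒gr=13>>2=3, th=13&3=1
[1]⇒row 3+0=3  col 1·2+1=3
row: 1 vs 3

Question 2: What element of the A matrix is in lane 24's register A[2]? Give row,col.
24: grp=6,tig=0
[2] (6+8,0*2+0) = (14,0)

14,0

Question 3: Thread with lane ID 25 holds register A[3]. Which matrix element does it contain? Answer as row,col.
14,3

lane 25⇒25/4=6, 25 mod 4=1
i=3  r:6+8⇒14  c:2·1+1⇒3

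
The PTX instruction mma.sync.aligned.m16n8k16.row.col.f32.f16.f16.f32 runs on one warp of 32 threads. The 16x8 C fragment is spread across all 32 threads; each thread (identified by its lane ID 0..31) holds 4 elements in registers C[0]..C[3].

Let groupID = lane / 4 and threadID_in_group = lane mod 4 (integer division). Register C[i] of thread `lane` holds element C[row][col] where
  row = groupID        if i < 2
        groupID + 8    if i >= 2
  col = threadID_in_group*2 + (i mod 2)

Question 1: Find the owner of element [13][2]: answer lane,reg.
r=13⇒gr=5,Rb=1  c=2⇒th=1,odd=0
L=5*4+1=21  i=1*2+0=2

21,2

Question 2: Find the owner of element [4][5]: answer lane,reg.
18,1

r=4->g=4,rb=0  c=5->t=2,b0=1
L=4*4+2=18  i=0*2+1=1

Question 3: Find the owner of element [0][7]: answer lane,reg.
r:0=>grp=0,rB=0  c:7=>tig=3,lo=1
L=0*4+3=3  i=0*2+1=1

3,1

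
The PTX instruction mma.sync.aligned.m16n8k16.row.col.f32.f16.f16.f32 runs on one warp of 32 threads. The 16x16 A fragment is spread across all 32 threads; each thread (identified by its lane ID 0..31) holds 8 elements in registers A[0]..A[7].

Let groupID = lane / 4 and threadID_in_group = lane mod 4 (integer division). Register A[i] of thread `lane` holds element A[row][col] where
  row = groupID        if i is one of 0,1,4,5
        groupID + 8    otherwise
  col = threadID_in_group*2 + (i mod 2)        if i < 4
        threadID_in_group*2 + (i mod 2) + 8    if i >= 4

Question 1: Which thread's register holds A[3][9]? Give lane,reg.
12,5

r: 3->gid=3,r8=0  c: 9->c8=1,tid=0,i&1=1
L=3*4+0=12  i=1*4+0*2+1=5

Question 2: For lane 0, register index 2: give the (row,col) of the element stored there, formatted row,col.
8,0

0: G=0,T=0
[2] (0+8,0*2+0+0) = (8,0)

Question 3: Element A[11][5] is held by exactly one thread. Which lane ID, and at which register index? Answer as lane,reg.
r=11⇒gr=3,Rb=1  c=5⇒Cb=0,th=2,odd=1
L=3*4+2=14  i=0*4+1*2+1=3

14,3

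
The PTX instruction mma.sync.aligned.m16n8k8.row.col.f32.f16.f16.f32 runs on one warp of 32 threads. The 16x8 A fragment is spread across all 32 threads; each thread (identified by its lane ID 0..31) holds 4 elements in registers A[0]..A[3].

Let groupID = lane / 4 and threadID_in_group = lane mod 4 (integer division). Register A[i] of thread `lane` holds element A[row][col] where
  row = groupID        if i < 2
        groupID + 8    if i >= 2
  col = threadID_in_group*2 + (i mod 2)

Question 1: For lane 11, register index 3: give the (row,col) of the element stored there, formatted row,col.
10,7

lane 11: grp=2 (11/4), tig=3 (11%4)
i=3: r=2+8=10, c=3*2+1=7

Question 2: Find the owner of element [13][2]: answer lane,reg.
r:13=>grp=5,rB=1  c:2=>tig=1,lo=0
L=5*4+1=21  i=1*2+0=2

21,2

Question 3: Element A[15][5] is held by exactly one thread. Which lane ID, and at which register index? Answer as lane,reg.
30,3

r: 15->gid=7,r8=1  c: 5->tid=2,i&1=1
L=7*4+2=30  i=1*2+1=3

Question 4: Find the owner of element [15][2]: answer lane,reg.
r=15→G=7,rhi=1  c=2→T=1,p=0
L=7*4+1=29  i=1*2+0=2

29,2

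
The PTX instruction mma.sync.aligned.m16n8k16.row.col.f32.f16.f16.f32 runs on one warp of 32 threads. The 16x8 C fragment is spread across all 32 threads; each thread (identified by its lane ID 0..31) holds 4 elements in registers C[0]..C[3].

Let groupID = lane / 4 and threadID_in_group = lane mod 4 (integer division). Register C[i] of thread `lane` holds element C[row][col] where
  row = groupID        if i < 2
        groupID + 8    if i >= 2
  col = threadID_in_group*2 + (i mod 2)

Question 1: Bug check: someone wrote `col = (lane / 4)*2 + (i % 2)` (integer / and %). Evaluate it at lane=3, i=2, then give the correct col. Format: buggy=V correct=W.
`(lane / 4)*2 + (i % 2)`[3,2]→0
lane 3→3/4=0, 3 mod 4=3
i=2  r:0+8→8  c:2·3+0→6
col: 0 vs 6

buggy=0 correct=6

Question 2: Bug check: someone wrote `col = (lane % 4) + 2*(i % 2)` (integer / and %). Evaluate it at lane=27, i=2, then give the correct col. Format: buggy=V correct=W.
`(lane % 4) + 2*(i % 2)`[27,2]→3
L=27→G=27>>2=6, T=27&3=3
[2]→row 6+8=14  col 3·2+0=6
col: 3 vs 6

buggy=3 correct=6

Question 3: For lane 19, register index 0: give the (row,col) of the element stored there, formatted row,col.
4,6

19: grp=4,tig=3
[0] (4+0,3*2+0) = (4,6)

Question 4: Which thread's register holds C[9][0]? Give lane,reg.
4,2

r=9->g=1,rb=1  c=0->t=0,b0=0
L=1*4+0=4  i=1*2+0=2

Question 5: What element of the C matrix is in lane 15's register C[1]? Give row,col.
3,7

lane 15->15/4=3, 15 mod 4=3
i=1  r:3+0->3  c:2·3+1->7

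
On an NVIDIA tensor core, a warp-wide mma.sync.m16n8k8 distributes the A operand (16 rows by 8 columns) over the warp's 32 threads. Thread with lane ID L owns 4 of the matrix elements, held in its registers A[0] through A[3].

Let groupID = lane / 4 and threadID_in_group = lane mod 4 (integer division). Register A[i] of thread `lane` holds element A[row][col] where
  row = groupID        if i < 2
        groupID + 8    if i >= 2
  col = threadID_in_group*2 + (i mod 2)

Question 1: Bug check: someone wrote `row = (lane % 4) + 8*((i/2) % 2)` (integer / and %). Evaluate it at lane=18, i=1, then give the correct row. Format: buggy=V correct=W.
buggy=2 correct=4

`(lane % 4) + 8*((i/2) % 2)`[18,1]⇒2
18: gr=4,th=2
[1] (4+0,2*2+1) = (4,5)
row: 2 vs 4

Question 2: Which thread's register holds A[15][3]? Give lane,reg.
29,3

r: 15->gid=7,r8=1  c: 3->tid=1,i&1=1
L=7*4+1=29  i=1*2+1=3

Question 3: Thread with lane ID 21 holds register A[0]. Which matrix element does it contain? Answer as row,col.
5,2

21: gid=5,tid=1
[0] (5+0,1*2+0) = (5,2)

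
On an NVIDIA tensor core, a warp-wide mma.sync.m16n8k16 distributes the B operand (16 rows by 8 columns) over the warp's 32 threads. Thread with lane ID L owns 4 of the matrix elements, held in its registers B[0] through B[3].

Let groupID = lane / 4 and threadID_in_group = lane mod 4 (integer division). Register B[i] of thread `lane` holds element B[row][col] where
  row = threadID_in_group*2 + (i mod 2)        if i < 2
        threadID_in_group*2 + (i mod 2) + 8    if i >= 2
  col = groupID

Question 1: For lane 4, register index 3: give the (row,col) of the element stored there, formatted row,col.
9,1

lane 4->4/4=1, 4 mod 4=0
i=3  r:2·0+1+8->9  c:1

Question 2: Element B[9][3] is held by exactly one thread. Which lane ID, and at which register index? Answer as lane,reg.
c: 3->gid=3  r: 9->r8=1,tid=0,i&1=1
L=3*4+0=12  i=1*2+1=3

12,3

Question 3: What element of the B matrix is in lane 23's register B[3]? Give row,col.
15,5

23: grp=5,tig=3
[3] (3*2+1+8,5) = (15,5)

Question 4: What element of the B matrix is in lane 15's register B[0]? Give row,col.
15: grp=3,tig=3
[0] (3*2+0+0,3) = (6,3)

6,3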